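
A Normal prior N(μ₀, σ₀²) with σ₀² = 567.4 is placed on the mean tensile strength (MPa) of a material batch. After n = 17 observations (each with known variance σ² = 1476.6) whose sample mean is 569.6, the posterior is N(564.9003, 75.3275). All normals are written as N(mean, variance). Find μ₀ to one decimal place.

μ₀ = 534.2

The posterior mean is a precision-weighted average: μ_n = (τ₀μ₀ + τ_data·x̄)/(τ₀+τ_data), with τ₀=1/σ₀² and τ_data=n/σ².
Here τ₀ = 1/567.4 = 0.001762 and τ_data = 17/1476.6 = 0.011513, so τ_n = 0.013275.
Rearranging for μ₀: μ₀ = (μ_n·τ_n − τ_data·x̄)/τ₀ = (564.9003·0.013275 − 0.011513·569.6) / 0.001762 = 0.941247/0.001762 ≈ 534.2.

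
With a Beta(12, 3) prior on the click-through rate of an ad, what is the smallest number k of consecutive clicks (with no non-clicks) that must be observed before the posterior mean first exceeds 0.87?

After k clicks and 0 non-clicks the posterior is Beta(12+k, 3), with mean (12+k)/(12+3+k).
Set (12+k)/(15+k) > 0.87 and solve: k > (0.87·15 − 12)/(1 − 0.87) = 8.077.
The smallest integer exceeding 8.077 is 9, and checking k=9: (21)/(24) = 0.8750 > 0.87.

k = 9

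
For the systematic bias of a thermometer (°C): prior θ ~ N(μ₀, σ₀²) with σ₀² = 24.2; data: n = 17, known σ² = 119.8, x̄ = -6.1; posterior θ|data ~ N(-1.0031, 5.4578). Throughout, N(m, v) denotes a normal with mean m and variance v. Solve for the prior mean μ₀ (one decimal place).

μ₀ = 16.5

With known observation variance, the Normal–Normal posterior has precision τ_n = τ₀ + n/σ² and mean μ_n = (τ₀μ₀ + (n/σ²)x̄)/τ_n.
Here τ₀ = 1/24.2 = 0.041322 and τ_data = 17/119.8 = 0.141903, so τ_n = 0.183225.
Rearranging for μ₀: μ₀ = (μ_n·τ_n − τ_data·x̄)/τ₀ = (-1.0031·0.183225 − 0.141903·-6.1) / 0.041322 = 0.681815/0.041322 ≈ 16.5.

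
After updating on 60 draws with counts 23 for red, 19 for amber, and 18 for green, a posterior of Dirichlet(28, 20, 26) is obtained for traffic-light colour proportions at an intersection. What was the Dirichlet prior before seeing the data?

For a Dirichlet(α) prior with multinomial counts c, the posterior is Dirichlet(α + c) componentwise.
Subtract each count from the matching posterior parameter: 28−23=5, 20−19=1, 26−18=8.

Dirichlet(5, 1, 8)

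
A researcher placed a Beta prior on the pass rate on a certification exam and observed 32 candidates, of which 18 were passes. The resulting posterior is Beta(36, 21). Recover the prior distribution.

Beta(18, 7)

A Beta(α, β) prior with s successes and f failures in binomial data gives a Beta(α+s, β+f) posterior.
So α = 36 − 18 = 18 and β = 21 − 14 = 7.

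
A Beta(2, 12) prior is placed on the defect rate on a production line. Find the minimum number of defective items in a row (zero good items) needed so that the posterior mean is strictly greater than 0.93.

k = 158

After k defective items and 0 good items the posterior is Beta(2+k, 12), with mean (2+k)/(2+12+k).
Set (2+k)/(14+k) > 0.93 and solve: k > (0.93·14 − 2)/(1 − 0.93) = 157.429.
The smallest integer exceeding 157.429 is 158, and checking k=158: (160)/(172) = 0.9302 > 0.93.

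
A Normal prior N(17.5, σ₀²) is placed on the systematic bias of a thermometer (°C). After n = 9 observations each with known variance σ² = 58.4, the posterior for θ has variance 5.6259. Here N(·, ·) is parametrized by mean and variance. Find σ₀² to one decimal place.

For the Normal–Normal model with known σ², precisions add: τ_n = τ₀ + n/σ².
So 1/σ₀² = 1/5.6259 − 9/58.4 = 0.177749 − 0.154110 = 0.023639.
Hence σ₀² = 1/0.023639 ≈ 42.3.

σ₀² = 42.3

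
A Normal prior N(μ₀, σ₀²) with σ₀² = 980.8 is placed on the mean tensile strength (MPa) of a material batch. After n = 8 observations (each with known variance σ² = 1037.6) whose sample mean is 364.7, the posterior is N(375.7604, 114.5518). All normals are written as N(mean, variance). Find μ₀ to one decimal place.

μ₀ = 459.4

The posterior mean is a precision-weighted average: μ_n = (τ₀μ₀ + τ_data·x̄)/(τ₀+τ_data), with τ₀=1/σ₀² and τ_data=n/σ².
Here τ₀ = 1/980.8 = 0.001020 and τ_data = 8/1037.6 = 0.007710, so τ_n = 0.008730.
Rearranging for μ₀: μ₀ = (μ_n·τ_n − τ_data·x̄)/τ₀ = (375.7604·0.008730 − 0.007710·364.7) / 0.001020 = 0.468551/0.001020 ≈ 459.4.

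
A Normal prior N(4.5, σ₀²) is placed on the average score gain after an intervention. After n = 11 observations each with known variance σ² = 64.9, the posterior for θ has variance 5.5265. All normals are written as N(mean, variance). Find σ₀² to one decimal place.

Posterior precision equals prior precision plus data precision: 1/σ_n² = 1/σ₀² + n/σ².
So 1/σ₀² = 1/5.5265 − 11/64.9 = 0.180946 − 0.169492 = 0.011454.
Hence σ₀² = 1/0.011454 ≈ 87.3.

σ₀² = 87.3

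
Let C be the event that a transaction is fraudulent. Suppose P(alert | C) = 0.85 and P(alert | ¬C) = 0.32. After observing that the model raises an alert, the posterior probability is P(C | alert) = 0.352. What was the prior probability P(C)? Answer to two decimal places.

P(C) = 0.17

In odds form, posterior odds = prior odds × likelihood ratio, so prior odds = posterior odds ÷ LR.
Posterior odds = 0.352/(1−0.352) = 0.5432. LR = 0.85/0.32 = 2.6562.
Prior odds = 0.5432/2.6562 = 0.2045, so P(C) = 0.2045/(1+0.2045) ≈ 0.17.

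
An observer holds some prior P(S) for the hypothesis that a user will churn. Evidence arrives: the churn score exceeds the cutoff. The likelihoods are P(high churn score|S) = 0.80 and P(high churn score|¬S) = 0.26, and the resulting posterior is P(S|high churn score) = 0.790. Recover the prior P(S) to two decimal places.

Bayes' rule in odds form gives O(S|E) = O(S)·[P(E|S)/P(E|¬S)], hence O(S) = O(S|E)/LR.
Posterior odds = 0.790/(1−0.790) = 3.7619. LR = 0.80/0.26 = 3.0769.
Prior odds = 3.7619/3.0769 = 1.2226, so P(S) = 1.2226/(1+1.2226) ≈ 0.55.

P(S) = 0.55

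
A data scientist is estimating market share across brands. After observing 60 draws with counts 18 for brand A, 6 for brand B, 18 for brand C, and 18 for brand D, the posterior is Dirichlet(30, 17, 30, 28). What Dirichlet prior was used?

Dirichlet(12, 11, 12, 10)

For a Dirichlet(α) prior with multinomial counts c, the posterior is Dirichlet(α + c) componentwise.
Subtract each count from the matching posterior parameter: 30−18=12, 17−6=11, 30−18=12, 28−18=10.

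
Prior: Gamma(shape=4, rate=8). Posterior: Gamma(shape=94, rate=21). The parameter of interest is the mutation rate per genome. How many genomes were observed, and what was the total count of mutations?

Gamma–Poisson conjugacy: posterior shape = α + Σxᵢ, posterior rate = β + n.
Matching: Σxᵢ = 94 − 4 = 90 and n = 21 − 8 = 13.

n = 13 genomes with total 90 mutations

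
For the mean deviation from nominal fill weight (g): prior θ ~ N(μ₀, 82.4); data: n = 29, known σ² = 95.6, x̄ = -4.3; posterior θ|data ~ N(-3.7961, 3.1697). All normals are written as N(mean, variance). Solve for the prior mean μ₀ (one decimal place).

The posterior mean is a precision-weighted average: μ_n = (τ₀μ₀ + τ_data·x̄)/(τ₀+τ_data), with τ₀=1/σ₀² and τ_data=n/σ².
Here τ₀ = 1/82.4 = 0.012136 and τ_data = 29/95.6 = 0.303347, so τ_n = 0.315483.
Rearranging for μ₀: μ₀ = (μ_n·τ_n − τ_data·x̄)/τ₀ = (-3.7961·0.315483 − 0.303347·-4.3) / 0.012136 = 0.106787/0.012136 ≈ 8.8.

μ₀ = 8.8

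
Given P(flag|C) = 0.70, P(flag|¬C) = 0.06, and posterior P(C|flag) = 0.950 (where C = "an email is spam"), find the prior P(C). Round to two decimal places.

In odds form, posterior odds = prior odds × likelihood ratio, so prior odds = posterior odds ÷ LR.
Posterior odds = 0.950/(1−0.950) = 19.0000. LR = 0.70/0.06 = 11.6667.
Prior odds = 19.0000/11.6667 = 1.6286, so P(C) = 1.6286/(1+1.6286) ≈ 0.62.

P(C) = 0.62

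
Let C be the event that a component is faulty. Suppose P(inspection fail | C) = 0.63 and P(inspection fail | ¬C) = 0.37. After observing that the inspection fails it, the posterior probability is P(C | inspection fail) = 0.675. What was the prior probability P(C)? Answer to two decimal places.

P(C) = 0.55

Bayes' rule in odds form gives O(C|E) = O(C)·[P(E|C)/P(E|¬C)], hence O(C) = O(C|E)/LR.
Posterior odds = 0.675/(1−0.675) = 2.0769. LR = 0.63/0.37 = 1.7027.
Prior odds = 2.0769/1.7027 = 1.2198, so P(C) = 1.2198/(1+1.2198) ≈ 0.55.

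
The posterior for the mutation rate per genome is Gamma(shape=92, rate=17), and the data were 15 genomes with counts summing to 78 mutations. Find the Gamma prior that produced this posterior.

A Gamma(α, β) prior (rate parametrization) on a Poisson rate with n observations summing to S gives posterior Gamma(α+S, β+n).
So α = 92 − 78 = 14 and β = 17 − 15 = 2.

Gamma(shape=14, rate=2)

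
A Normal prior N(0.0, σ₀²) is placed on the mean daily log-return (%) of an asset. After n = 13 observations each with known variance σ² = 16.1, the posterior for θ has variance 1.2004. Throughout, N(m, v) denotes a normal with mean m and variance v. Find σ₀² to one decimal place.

σ₀² = 39.1

Posterior precision equals prior precision plus data precision: 1/σ_n² = 1/σ₀² + n/σ².
So 1/σ₀² = 1/1.2004 − 13/16.1 = 0.833056 − 0.807453 = 0.025603.
Hence σ₀² = 1/0.025603 ≈ 39.1.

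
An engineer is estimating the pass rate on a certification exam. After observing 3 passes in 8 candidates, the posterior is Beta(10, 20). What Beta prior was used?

Beta(7, 15)

A Beta(a, b) prior with s successes and f failures in binomial data gives a Beta(a+s, b+f) posterior.
Subtract the data counts: 10−3=7, 20−5=15.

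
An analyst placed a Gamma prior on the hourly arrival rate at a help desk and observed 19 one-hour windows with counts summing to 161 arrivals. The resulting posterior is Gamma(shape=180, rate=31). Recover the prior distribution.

Gamma(shape=19, rate=12)

Gamma–Poisson conjugacy: posterior shape = α + Σxᵢ, posterior rate = β + n.
So α = 180 − 161 = 19 and β = 31 − 19 = 12.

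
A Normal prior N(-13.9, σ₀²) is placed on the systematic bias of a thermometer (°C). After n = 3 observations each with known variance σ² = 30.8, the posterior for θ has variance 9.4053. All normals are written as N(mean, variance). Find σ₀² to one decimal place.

σ₀² = 112.1

Posterior precision equals prior precision plus data precision: 1/σ_n² = 1/σ₀² + n/σ².
So 1/σ₀² = 1/9.4053 − 3/30.8 = 0.106323 − 0.097403 = 0.008920.
Hence σ₀² = 1/0.008920 ≈ 112.1.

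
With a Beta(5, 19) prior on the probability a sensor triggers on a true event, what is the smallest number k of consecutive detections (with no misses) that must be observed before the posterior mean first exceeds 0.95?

k = 357

After k detections and 0 misses the posterior is Beta(5+k, 19), with mean (5+k)/(5+19+k).
Set (5+k)/(24+k) > 0.95 and solve: k > (0.95·24 − 5)/(1 − 0.95) = 356.000.
The smallest integer exceeding 356.000 is 357, and checking k=357: (362)/(381) = 0.9501 > 0.95.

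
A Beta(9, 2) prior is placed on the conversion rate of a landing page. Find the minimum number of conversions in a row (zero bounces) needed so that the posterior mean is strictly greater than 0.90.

After k conversions and 0 bounces the posterior is Beta(9+k, 2), with mean (9+k)/(9+2+k).
Set (9+k)/(11+k) > 0.90 and solve: k > (0.90·11 − 9)/(1 − 0.90) = 9.000.
The smallest integer exceeding 9.000 is 10.

k = 10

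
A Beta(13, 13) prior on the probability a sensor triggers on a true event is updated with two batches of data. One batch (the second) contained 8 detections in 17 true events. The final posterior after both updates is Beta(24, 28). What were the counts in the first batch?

3 detections and 6 misses

Sequential conjugate updates are equivalent to a single update on the pooled data, so total successes = posterior α − prior α and total failures = posterior β − prior β.
Total across both batches: 24−13=11 detections, 28−13=15 misses.
Subtract the second batch: 11−8=3 detections and 15−9=6 misses.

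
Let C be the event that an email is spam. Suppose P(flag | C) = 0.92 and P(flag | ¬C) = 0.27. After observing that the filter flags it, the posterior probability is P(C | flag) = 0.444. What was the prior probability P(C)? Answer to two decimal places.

Bayes' rule in odds form gives O(C|E) = O(C)·[P(E|C)/P(E|¬C)], hence O(C) = O(C|E)/LR.
Posterior odds = 0.444/(1−0.444) = 0.7986. LR = 0.92/0.27 = 3.4074.
Prior odds = 0.7986/3.4074 = 0.2344, so P(C) = 0.2344/(1+0.2344) ≈ 0.19.

P(C) = 0.19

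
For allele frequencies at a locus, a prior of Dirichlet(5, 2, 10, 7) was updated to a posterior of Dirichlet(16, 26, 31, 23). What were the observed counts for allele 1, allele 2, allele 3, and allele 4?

For a Dirichlet(α) prior with multinomial counts c, the posterior is Dirichlet(α + c) componentwise.
Counts are posterior − prior componentwise: 16−5=11, 26−2=24, 31−10=21, 23−7=16.

counts (11, 24, 21, 16)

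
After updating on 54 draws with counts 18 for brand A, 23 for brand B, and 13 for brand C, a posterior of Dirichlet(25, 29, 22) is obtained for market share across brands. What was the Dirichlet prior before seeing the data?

For a Dirichlet(α) prior with multinomial counts c, the posterior is Dirichlet(α + c) componentwise.
Subtract each count from the matching posterior parameter: 25−18=7, 29−23=6, 22−13=9.

Dirichlet(7, 6, 9)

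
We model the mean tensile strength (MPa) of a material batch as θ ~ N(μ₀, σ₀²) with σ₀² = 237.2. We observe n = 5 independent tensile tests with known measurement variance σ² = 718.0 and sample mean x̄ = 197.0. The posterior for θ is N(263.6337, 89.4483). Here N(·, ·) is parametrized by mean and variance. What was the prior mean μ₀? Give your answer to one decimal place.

With known observation variance, the Normal–Normal posterior has precision τ_n = τ₀ + n/σ² and mean μ_n = (τ₀μ₀ + (n/σ²)x̄)/τ_n.
Here τ₀ = 1/237.2 = 0.004216 and τ_data = 5/718.0 = 0.006964, so τ_n = 0.011180.
Rearranging for μ₀: μ₀ = (μ_n·τ_n − τ_data·x̄)/τ₀ = (263.6337·0.011180 − 0.006964·197.0) / 0.004216 = 1.575517/0.004216 ≈ 373.7.

μ₀ = 373.7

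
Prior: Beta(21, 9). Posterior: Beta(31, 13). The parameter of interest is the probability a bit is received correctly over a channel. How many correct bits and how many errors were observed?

Beta is conjugate to the binomial likelihood: posterior = Beta(α+s, β+f).
Match parameters: s=31−21=10, f=13−9=4.

10 correct bits and 4 errors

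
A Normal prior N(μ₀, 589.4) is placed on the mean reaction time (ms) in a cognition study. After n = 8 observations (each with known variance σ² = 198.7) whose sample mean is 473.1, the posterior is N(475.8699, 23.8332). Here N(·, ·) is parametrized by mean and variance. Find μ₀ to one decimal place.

With known observation variance, the Normal–Normal posterior has precision τ_n = τ₀ + n/σ² and mean μ_n = (τ₀μ₀ + (n/σ²)x̄)/τ_n.
Here τ₀ = 1/589.4 = 0.001697 and τ_data = 8/198.7 = 0.040262, so τ_n = 0.041959.
Rearranging for μ₀: μ₀ = (μ_n·τ_n − τ_data·x̄)/τ₀ = (475.8699·0.041959 − 0.040262·473.1) / 0.001697 = 0.919073/0.001697 ≈ 541.6.

μ₀ = 541.6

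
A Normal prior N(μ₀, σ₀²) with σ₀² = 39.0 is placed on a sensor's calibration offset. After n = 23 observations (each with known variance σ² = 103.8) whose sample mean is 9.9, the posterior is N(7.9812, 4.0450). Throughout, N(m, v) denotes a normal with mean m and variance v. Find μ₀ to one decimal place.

With known observation variance, the Normal–Normal posterior has precision τ_n = τ₀ + n/σ² and mean μ_n = (τ₀μ₀ + (n/σ²)x̄)/τ_n.
Here τ₀ = 1/39.0 = 0.025641 and τ_data = 23/103.8 = 0.221580, so τ_n = 0.247221.
Rearranging for μ₀: μ₀ = (μ_n·τ_n − τ_data·x̄)/τ₀ = (7.9812·0.247221 − 0.221580·9.9) / 0.025641 = -0.220522/0.025641 ≈ -8.6.

μ₀ = -8.6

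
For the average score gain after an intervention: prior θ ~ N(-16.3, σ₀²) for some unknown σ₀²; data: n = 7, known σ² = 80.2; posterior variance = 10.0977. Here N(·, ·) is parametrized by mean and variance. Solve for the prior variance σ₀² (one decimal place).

For the Normal–Normal model with known σ², precisions add: τ_n = τ₀ + n/σ².
So 1/σ₀² = 1/10.0977 − 7/80.2 = 0.099032 − 0.087282 = 0.011750.
Hence σ₀² = 1/0.011750 ≈ 85.1.

σ₀² = 85.1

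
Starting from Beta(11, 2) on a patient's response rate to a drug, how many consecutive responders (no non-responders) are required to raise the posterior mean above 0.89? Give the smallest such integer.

k = 6

After k responders and 0 non-responders the posterior is Beta(11+k, 2), with mean (11+k)/(11+2+k).
Set (11+k)/(13+k) > 0.89 and solve: k > (0.89·13 − 11)/(1 − 0.89) = 5.182.
The smallest integer exceeding 5.182 is 6, and checking k=6: (17)/(19) = 0.8947 > 0.89.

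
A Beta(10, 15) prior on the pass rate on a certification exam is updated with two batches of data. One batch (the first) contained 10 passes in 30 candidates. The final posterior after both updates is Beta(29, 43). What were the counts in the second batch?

9 passes and 8 failures

Because Beta–binomial updating is additive in the counts, the combined data contributed (α_post−α_prior, β_post−β_prior) successes and failures.
Total across both batches: 29−10=19 passes, 43−15=28 failures.
Subtract the first batch: 19−10=9 passes and 28−20=8 failures.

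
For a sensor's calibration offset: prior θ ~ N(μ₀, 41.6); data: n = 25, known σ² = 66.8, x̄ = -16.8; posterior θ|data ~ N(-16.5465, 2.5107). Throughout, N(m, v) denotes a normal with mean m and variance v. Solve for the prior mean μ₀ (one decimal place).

μ₀ = -12.6

With known observation variance, the Normal–Normal posterior has precision τ_n = τ₀ + n/σ² and mean μ_n = (τ₀μ₀ + (n/σ²)x̄)/τ_n.
Here τ₀ = 1/41.6 = 0.024038 and τ_data = 25/66.8 = 0.374251, so τ_n = 0.398289.
Rearranging for μ₀: μ₀ = (μ_n·τ_n − τ_data·x̄)/τ₀ = (-16.5465·0.398289 − 0.374251·-16.8) / 0.024038 = -0.302872/0.024038 ≈ -12.6.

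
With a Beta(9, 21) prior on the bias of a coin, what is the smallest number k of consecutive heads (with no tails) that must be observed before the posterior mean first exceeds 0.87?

After k heads and 0 tails the posterior is Beta(9+k, 21), with mean (9+k)/(9+21+k).
Set (9+k)/(30+k) > 0.87 and solve: k > (0.87·30 − 9)/(1 − 0.87) = 131.538.
The smallest integer exceeding 131.538 is 132, and checking k=132: (141)/(162) = 0.8704 > 0.87.

k = 132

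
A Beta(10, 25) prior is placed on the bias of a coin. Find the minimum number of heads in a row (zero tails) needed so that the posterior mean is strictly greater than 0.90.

k = 216

After k heads and 0 tails the posterior is Beta(10+k, 25), with mean (10+k)/(10+25+k).
Set (10+k)/(35+k) > 0.90 and solve: k > (0.90·35 − 10)/(1 − 0.90) = 215.000.
The smallest integer exceeding 215.000 is 216.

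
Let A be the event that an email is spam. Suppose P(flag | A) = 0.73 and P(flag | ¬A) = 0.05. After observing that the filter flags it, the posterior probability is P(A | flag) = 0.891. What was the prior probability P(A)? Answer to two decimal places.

Bayes' rule in odds form gives O(A|E) = O(A)·[P(E|A)/P(E|¬A)], hence O(A) = O(A|E)/LR.
Posterior odds = 0.891/(1−0.891) = 8.1743. LR = 0.73/0.05 = 14.6000.
Prior odds = 8.1743/14.6000 = 0.5599, so P(A) = 0.5599/(1+0.5599) ≈ 0.36.

P(A) = 0.36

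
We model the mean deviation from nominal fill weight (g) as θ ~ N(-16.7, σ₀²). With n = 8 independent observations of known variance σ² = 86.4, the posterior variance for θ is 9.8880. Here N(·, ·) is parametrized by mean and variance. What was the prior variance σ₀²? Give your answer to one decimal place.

σ₀² = 117.1

For the Normal–Normal model with known σ², precisions add: τ_n = τ₀ + n/σ².
So 1/σ₀² = 1/9.8880 − 8/86.4 = 0.101133 − 0.092593 = 0.008540.
Hence σ₀² = 1/0.008540 ≈ 117.1.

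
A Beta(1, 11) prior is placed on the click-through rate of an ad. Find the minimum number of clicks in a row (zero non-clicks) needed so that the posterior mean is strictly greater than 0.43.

After k clicks and 0 non-clicks the posterior is Beta(1+k, 11), with mean (1+k)/(1+11+k).
Set (1+k)/(12+k) > 0.43 and solve: k > (0.43·12 − 1)/(1 − 0.43) = 7.298.
The smallest integer exceeding 7.298 is 8.

k = 8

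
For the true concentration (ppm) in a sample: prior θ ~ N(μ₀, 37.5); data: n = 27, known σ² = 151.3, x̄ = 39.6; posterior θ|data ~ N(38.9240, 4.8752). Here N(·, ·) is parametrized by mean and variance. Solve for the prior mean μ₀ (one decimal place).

μ₀ = 34.4

The posterior mean is a precision-weighted average: μ_n = (τ₀μ₀ + τ_data·x̄)/(τ₀+τ_data), with τ₀=1/σ₀² and τ_data=n/σ².
Here τ₀ = 1/37.5 = 0.026667 and τ_data = 27/151.3 = 0.178453, so τ_n = 0.205120.
Rearranging for μ₀: μ₀ = (μ_n·τ_n − τ_data·x̄)/τ₀ = (38.9240·0.205120 − 0.178453·39.6) / 0.026667 = 0.917352/0.026667 ≈ 34.4.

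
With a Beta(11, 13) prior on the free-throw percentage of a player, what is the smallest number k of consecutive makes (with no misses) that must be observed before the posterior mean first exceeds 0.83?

After k makes and 0 misses the posterior is Beta(11+k, 13), with mean (11+k)/(11+13+k).
Set (11+k)/(24+k) > 0.83 and solve: k > (0.83·24 − 11)/(1 − 0.83) = 52.471.
The smallest integer exceeding 52.471 is 53.

k = 53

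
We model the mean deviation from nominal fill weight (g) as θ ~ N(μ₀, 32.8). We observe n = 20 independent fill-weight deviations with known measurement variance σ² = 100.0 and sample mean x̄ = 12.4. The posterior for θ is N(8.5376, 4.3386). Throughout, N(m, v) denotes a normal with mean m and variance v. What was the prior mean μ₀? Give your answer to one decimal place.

μ₀ = -16.8

The posterior mean is a precision-weighted average: μ_n = (τ₀μ₀ + τ_data·x̄)/(τ₀+τ_data), with τ₀=1/σ₀² and τ_data=n/σ².
Here τ₀ = 1/32.8 = 0.030488 and τ_data = 20/100.0 = 0.200000, so τ_n = 0.230488.
Rearranging for μ₀: μ₀ = (μ_n·τ_n − τ_data·x̄)/τ₀ = (8.5376·0.230488 − 0.200000·12.4) / 0.030488 = -0.512186/0.030488 ≈ -16.8.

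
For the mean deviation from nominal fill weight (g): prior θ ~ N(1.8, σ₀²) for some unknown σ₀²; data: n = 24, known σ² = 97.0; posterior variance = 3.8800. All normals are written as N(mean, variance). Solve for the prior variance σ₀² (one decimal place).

For the Normal–Normal model with known σ², precisions add: τ_n = τ₀ + n/σ².
So 1/σ₀² = 1/3.8800 − 24/97.0 = 0.257732 − 0.247423 = 0.010309.
Hence σ₀² = 1/0.010309 ≈ 97.0.

σ₀² = 97.0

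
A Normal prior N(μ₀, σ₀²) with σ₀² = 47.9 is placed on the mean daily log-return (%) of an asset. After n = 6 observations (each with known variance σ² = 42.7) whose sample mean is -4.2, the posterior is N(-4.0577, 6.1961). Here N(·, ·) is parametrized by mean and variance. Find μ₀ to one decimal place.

The posterior mean is a precision-weighted average: μ_n = (τ₀μ₀ + τ_data·x̄)/(τ₀+τ_data), with τ₀=1/σ₀² and τ_data=n/σ².
Here τ₀ = 1/47.9 = 0.020877 and τ_data = 6/42.7 = 0.140515, so τ_n = 0.161392.
Rearranging for μ₀: μ₀ = (μ_n·τ_n − τ_data·x̄)/τ₀ = (-4.0577·0.161392 − 0.140515·-4.2) / 0.020877 = -0.064717/0.020877 ≈ -3.1.

μ₀ = -3.1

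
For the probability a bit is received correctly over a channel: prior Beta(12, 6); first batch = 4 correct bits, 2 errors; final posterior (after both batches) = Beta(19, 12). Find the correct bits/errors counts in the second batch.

Because Beta–binomial updating is additive in the counts, the combined data contributed (α_post−α_prior, β_post−β_prior) successes and failures.
Total across both batches: 19−12=7 correct bits, 12−6=6 errors.
Subtract the first batch: 7−4=3 correct bits and 6−2=4 errors.

3 correct bits and 4 errors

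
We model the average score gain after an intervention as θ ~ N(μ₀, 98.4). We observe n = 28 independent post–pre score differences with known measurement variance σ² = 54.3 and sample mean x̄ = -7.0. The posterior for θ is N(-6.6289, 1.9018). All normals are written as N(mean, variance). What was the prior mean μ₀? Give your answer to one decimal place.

μ₀ = 12.2

The posterior mean is a precision-weighted average: μ_n = (τ₀μ₀ + τ_data·x̄)/(τ₀+τ_data), with τ₀=1/σ₀² and τ_data=n/σ².
Here τ₀ = 1/98.4 = 0.010163 and τ_data = 28/54.3 = 0.515654, so τ_n = 0.525817.
Rearranging for μ₀: μ₀ = (μ_n·τ_n − τ_data·x̄)/τ₀ = (-6.6289·0.525817 − 0.515654·-7.0) / 0.010163 = 0.123990/0.010163 ≈ 12.2.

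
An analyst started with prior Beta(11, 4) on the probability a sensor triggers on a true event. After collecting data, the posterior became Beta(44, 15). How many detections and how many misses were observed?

Under Beta–binomial conjugacy the posterior parameters are (a+s, b+f).
Match parameters: s=44−11=33, f=15−4=11.

33 detections and 11 misses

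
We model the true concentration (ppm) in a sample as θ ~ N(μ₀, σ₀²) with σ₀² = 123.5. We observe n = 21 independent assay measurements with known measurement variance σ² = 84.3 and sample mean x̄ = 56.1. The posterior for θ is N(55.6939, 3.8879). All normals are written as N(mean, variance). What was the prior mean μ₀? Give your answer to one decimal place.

μ₀ = 43.2

With known observation variance, the Normal–Normal posterior has precision τ_n = τ₀ + n/σ² and mean μ_n = (τ₀μ₀ + (n/σ²)x̄)/τ_n.
Here τ₀ = 1/123.5 = 0.008097 and τ_data = 21/84.3 = 0.249110, so τ_n = 0.257207.
Rearranging for μ₀: μ₀ = (μ_n·τ_n − τ_data·x̄)/τ₀ = (55.6939·0.257207 − 0.249110·56.1) / 0.008097 = 0.349790/0.008097 ≈ 43.2.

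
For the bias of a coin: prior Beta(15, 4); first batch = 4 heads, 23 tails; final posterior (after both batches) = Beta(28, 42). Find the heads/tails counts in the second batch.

Sequential conjugate updates are equivalent to a single update on the pooled data, so total successes = posterior α − prior α and total failures = posterior β − prior β.
Total across both batches: 28−15=13 heads, 42−4=38 tails.
Subtract the first batch: 13−4=9 heads and 38−23=15 tails.

9 heads and 15 tails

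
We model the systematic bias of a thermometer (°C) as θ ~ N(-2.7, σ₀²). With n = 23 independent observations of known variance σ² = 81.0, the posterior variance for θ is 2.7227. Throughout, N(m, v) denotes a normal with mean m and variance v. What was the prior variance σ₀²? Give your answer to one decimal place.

σ₀² = 12.0

Posterior precision equals prior precision plus data precision: 1/σ_n² = 1/σ₀² + n/σ².
So 1/σ₀² = 1/2.7227 − 23/81.0 = 0.367282 − 0.283951 = 0.083331.
Hence σ₀² = 1/0.083331 ≈ 12.0.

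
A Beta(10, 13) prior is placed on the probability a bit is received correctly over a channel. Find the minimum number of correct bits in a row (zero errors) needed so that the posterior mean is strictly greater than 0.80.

After k correct bits and 0 errors the posterior is Beta(10+k, 13), with mean (10+k)/(10+13+k).
Set (10+k)/(23+k) > 0.80 and solve: k > (0.80·23 − 10)/(1 − 0.80) = 42.000.
The smallest integer exceeding 42.000 is 43, and checking k=43: (53)/(66) = 0.8030 > 0.80.

k = 43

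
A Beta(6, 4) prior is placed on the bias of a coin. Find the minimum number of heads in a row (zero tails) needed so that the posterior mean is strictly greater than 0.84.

After k heads and 0 tails the posterior is Beta(6+k, 4), with mean (6+k)/(6+4+k).
Set (6+k)/(10+k) > 0.84 and solve: k > (0.84·10 − 6)/(1 − 0.84) = 15.000.
The smallest integer exceeding 15.000 is 16.

k = 16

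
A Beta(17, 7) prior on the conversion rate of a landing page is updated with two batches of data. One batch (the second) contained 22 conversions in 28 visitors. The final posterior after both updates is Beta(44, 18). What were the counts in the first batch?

5 conversions and 5 bounces

Sequential conjugate updates are equivalent to a single update on the pooled data, so total successes = posterior α − prior α and total failures = posterior β − prior β.
Total across both batches: 44−17=27 conversions, 18−7=11 bounces.
Subtract the second batch: 27−22=5 conversions and 11−6=5 bounces.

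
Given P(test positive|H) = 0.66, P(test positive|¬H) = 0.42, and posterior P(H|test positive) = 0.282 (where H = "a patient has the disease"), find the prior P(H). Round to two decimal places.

P(H) = 0.20

In odds form, posterior odds = prior odds × likelihood ratio, so prior odds = posterior odds ÷ LR.
Posterior odds = 0.282/(1−0.282) = 0.3928. LR = 0.66/0.42 = 1.5714.
Prior odds = 0.3928/1.5714 = 0.2500, so P(H) = 0.2500/(1+0.2500) ≈ 0.20.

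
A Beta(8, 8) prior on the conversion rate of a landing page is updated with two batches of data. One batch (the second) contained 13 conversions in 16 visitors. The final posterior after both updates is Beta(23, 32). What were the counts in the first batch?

2 conversions and 21 bounces

Because Beta–binomial updating is additive in the counts, the combined data contributed (α_post−α_prior, β_post−β_prior) successes and failures.
Total across both batches: 23−8=15 conversions, 32−8=24 bounces.
Subtract the second batch: 15−13=2 conversions and 24−3=21 bounces.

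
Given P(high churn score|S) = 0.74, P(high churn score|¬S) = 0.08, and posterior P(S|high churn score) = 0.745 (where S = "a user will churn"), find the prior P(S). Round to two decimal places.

P(S) = 0.24

Bayes' rule in odds form gives O(S|E) = O(S)·[P(E|S)/P(E|¬S)], hence O(S) = O(S|E)/LR.
Posterior odds = 0.745/(1−0.745) = 2.9216. LR = 0.74/0.08 = 9.2500.
Prior odds = 2.9216/9.2500 = 0.3158, so P(S) = 0.3158/(1+0.3158) ≈ 0.24.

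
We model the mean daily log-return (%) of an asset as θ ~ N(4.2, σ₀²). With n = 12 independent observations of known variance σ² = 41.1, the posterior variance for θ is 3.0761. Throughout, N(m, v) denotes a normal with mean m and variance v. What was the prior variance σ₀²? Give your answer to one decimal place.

Posterior precision equals prior precision plus data precision: 1/σ_n² = 1/σ₀² + n/σ².
So 1/σ₀² = 1/3.0761 − 12/41.1 = 0.325087 − 0.291971 = 0.033116.
Hence σ₀² = 1/0.033116 ≈ 30.2.

σ₀² = 30.2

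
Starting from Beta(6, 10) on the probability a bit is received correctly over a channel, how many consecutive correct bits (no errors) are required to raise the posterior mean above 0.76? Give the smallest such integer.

k = 26

After k correct bits and 0 errors the posterior is Beta(6+k, 10), with mean (6+k)/(6+10+k).
Set (6+k)/(16+k) > 0.76 and solve: k > (0.76·16 − 6)/(1 − 0.76) = 25.667.
The smallest integer exceeding 25.667 is 26.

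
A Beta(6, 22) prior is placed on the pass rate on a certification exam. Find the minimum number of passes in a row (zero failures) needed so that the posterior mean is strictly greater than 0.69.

k = 43

After k passes and 0 failures the posterior is Beta(6+k, 22), with mean (6+k)/(6+22+k).
Set (6+k)/(28+k) > 0.69 and solve: k > (0.69·28 − 6)/(1 − 0.69) = 42.968.
The smallest integer exceeding 42.968 is 43.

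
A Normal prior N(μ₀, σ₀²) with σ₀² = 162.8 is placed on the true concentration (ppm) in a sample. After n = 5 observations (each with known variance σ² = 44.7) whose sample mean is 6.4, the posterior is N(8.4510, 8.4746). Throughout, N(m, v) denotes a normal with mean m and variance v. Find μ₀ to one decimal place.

μ₀ = 45.8

The posterior mean is a precision-weighted average: μ_n = (τ₀μ₀ + τ_data·x̄)/(τ₀+τ_data), with τ₀=1/σ₀² and τ_data=n/σ².
Here τ₀ = 1/162.8 = 0.006143 and τ_data = 5/44.7 = 0.111857, so τ_n = 0.118000.
Rearranging for μ₀: μ₀ = (μ_n·τ_n − τ_data·x̄)/τ₀ = (8.4510·0.118000 − 0.111857·6.4) / 0.006143 = 0.281333/0.006143 ≈ 45.8.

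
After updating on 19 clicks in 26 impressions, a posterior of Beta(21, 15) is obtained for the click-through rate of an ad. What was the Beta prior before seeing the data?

Beta(2, 8)

A Beta(α, β) prior with s successes and f failures in binomial data gives a Beta(α+s, β+f) posterior.
So α = 21 − 19 = 2 and β = 15 − 7 = 8.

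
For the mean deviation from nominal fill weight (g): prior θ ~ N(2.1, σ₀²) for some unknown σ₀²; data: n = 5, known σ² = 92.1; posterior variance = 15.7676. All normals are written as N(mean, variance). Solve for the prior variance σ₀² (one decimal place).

For the Normal–Normal model with known σ², precisions add: τ_n = τ₀ + n/σ².
So 1/σ₀² = 1/15.7676 − 5/92.1 = 0.063421 − 0.054289 = 0.009132.
Hence σ₀² = 1/0.009132 ≈ 109.5.

σ₀² = 109.5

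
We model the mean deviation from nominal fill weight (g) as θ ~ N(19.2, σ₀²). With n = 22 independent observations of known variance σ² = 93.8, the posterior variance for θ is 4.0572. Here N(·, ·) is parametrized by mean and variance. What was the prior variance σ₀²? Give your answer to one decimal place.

σ₀² = 83.8

For the Normal–Normal model with known σ², precisions add: τ_n = τ₀ + n/σ².
So 1/σ₀² = 1/4.0572 − 22/93.8 = 0.246475 − 0.234542 = 0.011933.
Hence σ₀² = 1/0.011933 ≈ 83.8.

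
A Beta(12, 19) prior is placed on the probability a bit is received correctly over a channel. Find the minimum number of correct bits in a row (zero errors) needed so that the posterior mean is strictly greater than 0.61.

After k correct bits and 0 errors the posterior is Beta(12+k, 19), with mean (12+k)/(12+19+k).
Set (12+k)/(31+k) > 0.61 and solve: k > (0.61·31 − 12)/(1 − 0.61) = 17.718.
The smallest integer exceeding 17.718 is 18, and checking k=18: (30)/(49) = 0.6122 > 0.61.

k = 18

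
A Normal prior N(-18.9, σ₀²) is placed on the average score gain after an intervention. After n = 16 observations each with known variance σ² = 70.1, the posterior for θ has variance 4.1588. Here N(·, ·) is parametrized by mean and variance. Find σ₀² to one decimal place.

σ₀² = 81.9

Posterior precision equals prior precision plus data precision: 1/σ_n² = 1/σ₀² + n/σ².
So 1/σ₀² = 1/4.1588 − 16/70.1 = 0.240454 − 0.228245 = 0.012209.
Hence σ₀² = 1/0.012209 ≈ 81.9.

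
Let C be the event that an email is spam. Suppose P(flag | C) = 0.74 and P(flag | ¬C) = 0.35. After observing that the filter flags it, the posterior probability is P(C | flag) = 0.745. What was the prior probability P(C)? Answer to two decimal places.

In odds form, posterior odds = prior odds × likelihood ratio, so prior odds = posterior odds ÷ LR.
Posterior odds = 0.745/(1−0.745) = 2.9216. LR = 0.74/0.35 = 2.1143.
Prior odds = 2.9216/2.1143 = 1.3818, so P(C) = 1.3818/(1+1.3818) ≈ 0.58.

P(C) = 0.58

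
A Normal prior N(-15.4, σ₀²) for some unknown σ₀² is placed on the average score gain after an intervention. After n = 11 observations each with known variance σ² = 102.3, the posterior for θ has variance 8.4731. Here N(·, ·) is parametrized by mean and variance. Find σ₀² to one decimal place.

For the Normal–Normal model with known σ², precisions add: τ_n = τ₀ + n/σ².
So 1/σ₀² = 1/8.4731 − 11/102.3 = 0.118021 − 0.107527 = 0.010494.
Hence σ₀² = 1/0.010494 ≈ 95.3.

σ₀² = 95.3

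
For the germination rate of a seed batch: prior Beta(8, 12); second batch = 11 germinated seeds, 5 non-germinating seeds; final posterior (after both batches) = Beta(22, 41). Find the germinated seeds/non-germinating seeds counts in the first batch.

Because Beta–binomial updating is additive in the counts, the combined data contributed (α_post−α_prior, β_post−β_prior) successes and failures.
Total across both batches: 22−8=14 germinated seeds, 41−12=29 non-germinating seeds.
Subtract the second batch: 14−11=3 germinated seeds and 29−5=24 non-germinating seeds.

3 germinated seeds and 24 non-germinating seeds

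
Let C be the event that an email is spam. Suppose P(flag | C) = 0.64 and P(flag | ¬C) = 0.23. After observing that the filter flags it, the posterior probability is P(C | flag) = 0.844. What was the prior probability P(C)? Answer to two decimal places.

In odds form, posterior odds = prior odds × likelihood ratio, so prior odds = posterior odds ÷ LR.
Posterior odds = 0.844/(1−0.844) = 5.4103. LR = 0.64/0.23 = 2.7826.
Prior odds = 5.4103/2.7826 = 1.9443, so P(C) = 1.9443/(1+1.9443) ≈ 0.66.

P(C) = 0.66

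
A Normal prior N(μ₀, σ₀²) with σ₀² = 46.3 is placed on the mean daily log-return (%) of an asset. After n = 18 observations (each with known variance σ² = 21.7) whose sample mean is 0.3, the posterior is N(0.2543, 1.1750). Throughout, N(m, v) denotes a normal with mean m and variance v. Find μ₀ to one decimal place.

The posterior mean is a precision-weighted average: μ_n = (τ₀μ₀ + τ_data·x̄)/(τ₀+τ_data), with τ₀=1/σ₀² and τ_data=n/σ².
Here τ₀ = 1/46.3 = 0.021598 and τ_data = 18/21.7 = 0.829493, so τ_n = 0.851091.
Rearranging for μ₀: μ₀ = (μ_n·τ_n − τ_data·x̄)/τ₀ = (0.2543·0.851091 − 0.829493·0.3) / 0.021598 = -0.032415/0.021598 ≈ -1.5.

μ₀ = -1.5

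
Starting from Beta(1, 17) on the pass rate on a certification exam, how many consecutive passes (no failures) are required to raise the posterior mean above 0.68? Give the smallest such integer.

k = 36

After k passes and 0 failures the posterior is Beta(1+k, 17), with mean (1+k)/(1+17+k).
Set (1+k)/(18+k) > 0.68 and solve: k > (0.68·18 − 1)/(1 − 0.68) = 35.125.
The smallest integer exceeding 35.125 is 36, and checking k=36: (37)/(54) = 0.6852 > 0.68.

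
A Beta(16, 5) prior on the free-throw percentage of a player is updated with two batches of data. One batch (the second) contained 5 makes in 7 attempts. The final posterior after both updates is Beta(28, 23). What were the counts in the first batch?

7 makes and 16 misses

Sequential conjugate updates are equivalent to a single update on the pooled data, so total successes = posterior α − prior α and total failures = posterior β − prior β.
Total across both batches: 28−16=12 makes, 23−5=18 misses.
Subtract the second batch: 12−5=7 makes and 18−2=16 misses.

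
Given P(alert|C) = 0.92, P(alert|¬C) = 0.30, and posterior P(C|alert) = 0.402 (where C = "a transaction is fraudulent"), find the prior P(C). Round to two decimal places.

P(C) = 0.18

In odds form, posterior odds = prior odds × likelihood ratio, so prior odds = posterior odds ÷ LR.
Posterior odds = 0.402/(1−0.402) = 0.6722. LR = 0.92/0.30 = 3.0667.
Prior odds = 0.6722/3.0667 = 0.2192, so P(C) = 0.2192/(1+0.2192) ≈ 0.18.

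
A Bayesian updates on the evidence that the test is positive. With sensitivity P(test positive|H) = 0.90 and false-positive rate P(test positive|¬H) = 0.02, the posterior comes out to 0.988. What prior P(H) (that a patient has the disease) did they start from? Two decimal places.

In odds form, posterior odds = prior odds × likelihood ratio, so prior odds = posterior odds ÷ LR.
Posterior odds = 0.988/(1−0.988) = 82.3333. LR = 0.90/0.02 = 45.0000.
Prior odds = 82.3333/45.0000 = 1.8296, so P(H) = 1.8296/(1+1.8296) ≈ 0.65.

P(H) = 0.65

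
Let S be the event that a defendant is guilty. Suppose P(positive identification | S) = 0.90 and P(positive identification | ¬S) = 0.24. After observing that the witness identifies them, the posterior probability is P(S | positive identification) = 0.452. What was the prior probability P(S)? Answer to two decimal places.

P(S) = 0.18

In odds form, posterior odds = prior odds × likelihood ratio, so prior odds = posterior odds ÷ LR.
Posterior odds = 0.452/(1−0.452) = 0.8248. LR = 0.90/0.24 = 3.7500.
Prior odds = 0.8248/3.7500 = 0.2199, so P(S) = 0.2199/(1+0.2199) ≈ 0.18.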